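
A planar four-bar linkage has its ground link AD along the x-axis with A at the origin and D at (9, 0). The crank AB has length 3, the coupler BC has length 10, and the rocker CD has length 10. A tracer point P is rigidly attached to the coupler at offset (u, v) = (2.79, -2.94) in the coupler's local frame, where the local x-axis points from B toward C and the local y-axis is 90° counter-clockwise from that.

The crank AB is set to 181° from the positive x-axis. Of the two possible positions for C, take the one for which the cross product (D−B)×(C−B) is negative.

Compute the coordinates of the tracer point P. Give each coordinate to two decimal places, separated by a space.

A=(0,0), D=(9.00,0)
B = A + 3.00·(cos181°, sin181°) = (-2.9995, -0.0524)
|BD| = 11.9997
circle(B,10.00) ∩ circle(D,10.00): a=5.9998, h=8.0001
  candidates: C₊=(2.9653,7.9739) cross=95.999; C₋=(3.0351,-8.0262) cross=-95.999
  mode - wants cross < 0 → take C=(3.0351,-8.0262) (cross=-95.999)
ex = (C−B)/|BC| = (0.6035,-0.7974); ey = (0.7974,0.6035)
P = B + 2.79·ex + -2.94·ey = (-3.6602,-4.0513)

-3.66 -4.05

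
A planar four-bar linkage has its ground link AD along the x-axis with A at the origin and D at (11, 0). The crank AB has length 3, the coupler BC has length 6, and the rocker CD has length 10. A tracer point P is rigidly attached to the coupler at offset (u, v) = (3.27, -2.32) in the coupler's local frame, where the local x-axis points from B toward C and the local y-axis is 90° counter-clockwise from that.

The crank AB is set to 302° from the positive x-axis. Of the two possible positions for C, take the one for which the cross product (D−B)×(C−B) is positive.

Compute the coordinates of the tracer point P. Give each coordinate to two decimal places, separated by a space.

A=(0,0), D=(11.00,0)
B = A + 3.00·(cos302°, sin302°) = (1.5898, -2.5441)
|BD| = 9.7481
circle(B,6.00) ∩ circle(D,10.00): a=1.5914, h=5.7851
  candidates: C₊=(1.6161,3.4558) cross=56.394; C₋=(4.6358,-7.7134) cross=-56.394
  mode + wants cross > 0 → take C=(1.6161,3.4558) (cross=56.394)
ex = (C−B)/|BC| = (0.0044,1.0000); ey = (-1.0000,0.0044)
P = B + 3.27·ex + -2.32·ey = (3.9241,0.7156)

3.92 0.72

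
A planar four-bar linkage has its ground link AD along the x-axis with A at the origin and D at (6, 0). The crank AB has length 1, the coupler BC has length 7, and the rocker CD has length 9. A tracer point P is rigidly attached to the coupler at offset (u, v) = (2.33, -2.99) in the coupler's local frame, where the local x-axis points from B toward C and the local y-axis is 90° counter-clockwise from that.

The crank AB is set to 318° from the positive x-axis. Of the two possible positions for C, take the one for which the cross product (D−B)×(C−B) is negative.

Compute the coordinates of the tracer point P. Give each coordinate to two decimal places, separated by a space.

A=(0,0), D=(6.00,0)
B = A + 1.00·(cos318°, sin318°) = (0.7431, -0.6691)
|BD| = 5.2993
circle(B,7.00) ∩ circle(D,9.00): a=-0.3696, h=6.9902
  candidates: C₊=(-0.5062,6.2185) cross=37.043; C₋=(1.2591,-7.6501) cross=-37.043
  mode - wants cross < 0 → take C=(1.2591,-7.6501) (cross=-37.043)
ex = (C−B)/|BC| = (0.0737,-0.9973); ey = (0.9973,0.0737)
P = B + 2.33·ex + -2.99·ey = (-2.0670,-3.2132)

-2.07 -3.21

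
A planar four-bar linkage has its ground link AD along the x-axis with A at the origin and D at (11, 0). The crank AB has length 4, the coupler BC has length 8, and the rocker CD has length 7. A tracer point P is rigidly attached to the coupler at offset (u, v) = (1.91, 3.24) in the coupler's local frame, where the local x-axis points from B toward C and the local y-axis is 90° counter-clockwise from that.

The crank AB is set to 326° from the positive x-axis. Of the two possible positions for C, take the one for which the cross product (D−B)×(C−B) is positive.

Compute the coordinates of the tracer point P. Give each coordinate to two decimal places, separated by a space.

1.02 0.74

A=(0,0), D=(11.00,0)
B = A + 4.00·(cos326°, sin326°) = (3.3162, -2.2368)
|BD| = 8.0028
circle(B,8.00) ∩ circle(D,7.00): a=4.9386, h=6.2937
  candidates: C₊=(6.2988,5.1864) cross=50.367; C₋=(9.8170,-6.8993) cross=-50.367
  mode + wants cross > 0 → take C=(6.2988,5.1864) (cross=50.367)
ex = (C−B)/|BC| = (0.3728,0.9279); ey = (-0.9279,0.3728)
P = B + 1.91·ex + 3.24·ey = (1.0219,0.7435)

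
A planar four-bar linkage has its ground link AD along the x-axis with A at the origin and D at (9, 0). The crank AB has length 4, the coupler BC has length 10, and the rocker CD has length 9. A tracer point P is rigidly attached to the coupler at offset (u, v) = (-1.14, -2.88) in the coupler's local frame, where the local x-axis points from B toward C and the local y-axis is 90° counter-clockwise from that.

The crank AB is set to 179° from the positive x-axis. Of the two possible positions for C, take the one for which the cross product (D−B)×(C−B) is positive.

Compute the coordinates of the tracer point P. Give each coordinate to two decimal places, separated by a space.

-2.85 -2.81

A=(0,0), D=(9.00,0)
B = A + 4.00·(cos179°, sin179°) = (-3.9994, 0.0698)
|BD| = 12.9996
circle(B,10.00) ∩ circle(D,9.00): a=7.2306, h=6.9079
  candidates: C₊=(3.2682,6.9388) cross=89.799; C₋=(3.1940,-6.8768) cross=-89.799
  mode + wants cross > 0 → take C=(3.2682,6.9388) (cross=89.799)
ex = (C−B)/|BC| = (0.7268,0.6869); ey = (-0.6869,0.7268)
P = B + -1.14·ex + -2.88·ey = (-2.8496,-2.8063)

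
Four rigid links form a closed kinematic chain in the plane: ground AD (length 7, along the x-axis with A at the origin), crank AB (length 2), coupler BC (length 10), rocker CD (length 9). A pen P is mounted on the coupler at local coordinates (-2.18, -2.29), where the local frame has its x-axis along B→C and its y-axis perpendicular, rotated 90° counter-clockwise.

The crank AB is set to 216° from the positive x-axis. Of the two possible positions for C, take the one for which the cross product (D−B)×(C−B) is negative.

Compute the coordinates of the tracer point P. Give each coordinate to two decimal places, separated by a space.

A=(0,0), D=(7.00,0)
B = A + 2.00·(cos216°, sin216°) = (-1.6180, -1.1756)
|BD| = 8.6978
circle(B,10.00) ∩ circle(D,9.00): a=5.4411, h=8.3901
  candidates: C₊=(2.6392,7.8730) cross=72.976; C₋=(4.9072,-8.7533) cross=-72.976
  mode - wants cross < 0 → take C=(4.9072,-8.7533) (cross=-72.976)
ex = (C−B)/|BC| = (0.6525,-0.7578); ey = (0.7578,0.6525)
P = B + -2.18·ex + -2.29·ey = (-4.7758,-1.0179)

-4.78 -1.02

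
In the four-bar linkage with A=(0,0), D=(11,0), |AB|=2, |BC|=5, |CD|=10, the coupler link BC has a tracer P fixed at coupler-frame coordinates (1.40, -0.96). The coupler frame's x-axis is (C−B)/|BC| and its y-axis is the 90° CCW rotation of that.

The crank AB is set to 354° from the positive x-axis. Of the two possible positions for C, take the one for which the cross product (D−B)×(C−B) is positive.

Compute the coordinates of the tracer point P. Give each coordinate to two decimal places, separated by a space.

A=(0,0), D=(11.00,0)
B = A + 2.00·(cos354°, sin354°) = (1.9890, -0.2091)
|BD| = 9.0134
circle(B,5.00) ∩ circle(D,10.00): a=0.3462, h=4.9880
  candidates: C₊=(2.2195,4.7856) cross=44.959; C₋=(2.4509,-5.1877) cross=-44.959
  mode + wants cross > 0 → take C=(2.2195,4.7856) (cross=44.959)
ex = (C−B)/|BC| = (0.0461,0.9989); ey = (-0.9989,0.0461)
P = B + 1.40·ex + -0.96·ey = (3.0125,1.1452)

3.01 1.15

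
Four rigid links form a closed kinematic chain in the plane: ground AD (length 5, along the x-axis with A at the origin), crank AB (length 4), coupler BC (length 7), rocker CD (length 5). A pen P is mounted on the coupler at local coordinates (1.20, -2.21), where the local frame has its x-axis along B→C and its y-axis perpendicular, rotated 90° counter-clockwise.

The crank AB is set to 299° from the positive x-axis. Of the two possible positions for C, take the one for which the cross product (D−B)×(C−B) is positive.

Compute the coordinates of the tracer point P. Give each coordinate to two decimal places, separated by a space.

4.05 -2.14

A=(0,0), D=(5.00,0)
B = A + 4.00·(cos299°, sin299°) = (1.9392, -3.4985)
|BD| = 4.6484
circle(B,7.00) ∩ circle(D,5.00): a=4.9057, h=4.9934
  candidates: C₊=(1.4113,3.4816) cross=23.211; C₋=(8.9276,-3.0942) cross=-23.211
  mode + wants cross > 0 → take C=(1.4113,3.4816) (cross=23.211)
ex = (C−B)/|BC| = (-0.0754,0.9972); ey = (-0.9972,-0.0754)
P = B + 1.20·ex + -2.21·ey = (4.0524,-2.1352)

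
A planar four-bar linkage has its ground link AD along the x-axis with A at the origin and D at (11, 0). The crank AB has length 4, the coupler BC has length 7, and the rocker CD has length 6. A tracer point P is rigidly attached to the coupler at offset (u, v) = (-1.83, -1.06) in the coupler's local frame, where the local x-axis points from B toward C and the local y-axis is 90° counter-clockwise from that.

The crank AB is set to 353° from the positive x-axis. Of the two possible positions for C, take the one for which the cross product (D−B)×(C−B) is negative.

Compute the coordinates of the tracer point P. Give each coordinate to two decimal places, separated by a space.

A=(0,0), D=(11.00,0)
B = A + 4.00·(cos353°, sin353°) = (3.9702, -0.4875)
|BD| = 7.0467
circle(B,7.00) ∩ circle(D,6.00): a=4.4458, h=5.4070
  candidates: C₊=(8.0313,5.2141) cross=38.101; C₋=(8.7793,-5.5739) cross=-38.101
  mode - wants cross < 0 → take C=(8.7793,-5.5739) (cross=-38.101)
ex = (C−B)/|BC| = (0.6870,-0.7266); ey = (0.7266,0.6870)
P = B + -1.83·ex + -1.06·ey = (1.9427,0.1140)

1.94 0.11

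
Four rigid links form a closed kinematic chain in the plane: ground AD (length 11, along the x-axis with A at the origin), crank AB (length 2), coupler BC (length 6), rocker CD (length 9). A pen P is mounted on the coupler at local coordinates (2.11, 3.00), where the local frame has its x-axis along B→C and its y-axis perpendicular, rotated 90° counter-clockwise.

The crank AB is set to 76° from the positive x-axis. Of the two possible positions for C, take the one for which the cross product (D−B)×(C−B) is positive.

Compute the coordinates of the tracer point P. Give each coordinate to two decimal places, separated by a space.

-0.26 5.53

A=(0,0), D=(11.00,0)
B = A + 2.00·(cos76°, sin76°) = (0.4838, 1.9406)
|BD| = 10.6937
circle(B,6.00) ∩ circle(D,9.00): a=3.2428, h=5.0482
  candidates: C₊=(4.5889,6.3165) cross=53.984; C₋=(2.7567,-3.6122) cross=-53.984
  mode + wants cross > 0 → take C=(4.5889,6.3165) (cross=53.984)
ex = (C−B)/|BC| = (0.6842,0.7293); ey = (-0.7293,0.6842)
P = B + 2.11·ex + 3.00·ey = (-0.2605,5.5320)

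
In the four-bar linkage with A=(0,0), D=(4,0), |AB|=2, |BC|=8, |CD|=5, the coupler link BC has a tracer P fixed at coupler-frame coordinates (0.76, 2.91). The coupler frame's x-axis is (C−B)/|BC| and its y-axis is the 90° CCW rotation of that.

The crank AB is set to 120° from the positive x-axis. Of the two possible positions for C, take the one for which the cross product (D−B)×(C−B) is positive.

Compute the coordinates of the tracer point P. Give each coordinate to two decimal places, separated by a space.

-1.21 4.73

A=(0,0), D=(4.00,0)
B = A + 2.00·(cos120°, sin120°) = (-1.0000, 1.7321)
|BD| = 5.2915
circle(B,8.00) ∩ circle(D,5.00): a=6.3309, h=4.8908
  candidates: C₊=(6.5830,4.2811) cross=25.880; C₋=(3.3813,-4.9616) cross=-25.880
  mode + wants cross > 0 → take C=(6.5830,4.2811) (cross=25.880)
ex = (C−B)/|BC| = (0.9479,0.3186); ey = (-0.3186,0.9479)
P = B + 0.76·ex + 2.91·ey = (-1.2068,4.7325)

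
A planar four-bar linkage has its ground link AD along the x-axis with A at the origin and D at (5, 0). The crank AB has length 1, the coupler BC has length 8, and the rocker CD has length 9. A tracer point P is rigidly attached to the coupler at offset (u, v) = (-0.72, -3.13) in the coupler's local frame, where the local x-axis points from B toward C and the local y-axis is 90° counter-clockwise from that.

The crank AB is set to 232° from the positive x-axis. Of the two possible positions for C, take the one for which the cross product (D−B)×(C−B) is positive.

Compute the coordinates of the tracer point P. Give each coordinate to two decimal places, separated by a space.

2.49 -1.60

A=(0,0), D=(5.00,0)
B = A + 1.00·(cos232°, sin232°) = (-0.6157, -0.7880)
|BD| = 5.6707
circle(B,8.00) ∩ circle(D,9.00): a=1.3364, h=7.8876
  candidates: C₊=(-0.3883,7.2088) cross=44.728; C₋=(1.8039,-8.4134) cross=-44.728
  mode + wants cross > 0 → take C=(-0.3883,7.2088) (cross=44.728)
ex = (C−B)/|BC| = (0.0284,0.9996); ey = (-0.9996,0.0284)
P = B + -0.72·ex + -3.13·ey = (2.4926,-1.5967)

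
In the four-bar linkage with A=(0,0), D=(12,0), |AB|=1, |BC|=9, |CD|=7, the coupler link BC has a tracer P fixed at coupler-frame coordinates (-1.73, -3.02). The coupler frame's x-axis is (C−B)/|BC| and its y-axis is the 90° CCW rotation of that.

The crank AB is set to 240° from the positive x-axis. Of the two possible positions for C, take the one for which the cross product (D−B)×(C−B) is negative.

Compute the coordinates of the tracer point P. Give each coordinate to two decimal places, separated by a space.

A=(0,0), D=(12.00,0)
B = A + 1.00·(cos240°, sin240°) = (-0.5000, -0.8660)
|BD| = 12.5300
circle(B,9.00) ∩ circle(D,7.00): a=7.5419, h=4.9112
  candidates: C₊=(6.6844,4.5547) cross=61.537; C₋=(7.3633,-5.2442) cross=-61.537
  mode - wants cross < 0 → take C=(7.3633,-5.2442) (cross=-61.537)
ex = (C−B)/|BC| = (0.8737,-0.4865); ey = (0.4865,0.8737)
P = B + -1.73·ex + -3.02·ey = (-3.4806,-2.6630)

-3.48 -2.66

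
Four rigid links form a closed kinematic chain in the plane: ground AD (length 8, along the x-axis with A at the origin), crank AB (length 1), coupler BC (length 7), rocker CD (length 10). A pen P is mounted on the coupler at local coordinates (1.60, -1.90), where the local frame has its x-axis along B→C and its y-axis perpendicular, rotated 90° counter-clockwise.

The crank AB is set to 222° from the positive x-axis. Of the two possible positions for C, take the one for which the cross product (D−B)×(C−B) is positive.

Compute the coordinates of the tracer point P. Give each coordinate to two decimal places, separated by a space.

A=(0,0), D=(8.00,0)
B = A + 1.00·(cos222°, sin222°) = (-0.7431, -0.6691)
|BD| = 8.7687
circle(B,7.00) ∩ circle(D,10.00): a=1.4763, h=6.8426
  candidates: C₊=(0.2067,6.2661) cross=60.000; C₋=(1.2510,-7.3791) cross=-60.000
  mode + wants cross > 0 → take C=(0.2067,6.2661) (cross=60.000)
ex = (C−B)/|BC| = (0.1357,0.9908); ey = (-0.9908,0.1357)
P = B + 1.60·ex + -1.90·ey = (1.3564,0.6583)

1.36 0.66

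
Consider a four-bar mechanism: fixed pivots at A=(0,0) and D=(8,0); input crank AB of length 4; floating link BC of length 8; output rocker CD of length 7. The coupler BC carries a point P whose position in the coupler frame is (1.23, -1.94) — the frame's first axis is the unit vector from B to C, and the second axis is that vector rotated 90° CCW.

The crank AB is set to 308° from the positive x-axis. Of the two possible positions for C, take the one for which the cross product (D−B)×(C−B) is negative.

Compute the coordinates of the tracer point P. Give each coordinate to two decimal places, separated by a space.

2.67 -5.44

A=(0,0), D=(8.00,0)
B = A + 4.00·(cos308°, sin308°) = (2.4626, -3.1520)
|BD| = 6.3716
circle(B,8.00) ∩ circle(D,7.00): a=4.3629, h=6.7056
  candidates: C₊=(2.9370,4.8339) cross=42.726; C₋=(9.5715,-6.8213) cross=-42.726
  mode - wants cross < 0 → take C=(9.5715,-6.8213) (cross=-42.726)
ex = (C−B)/|BC| = (0.8886,-0.4587); ey = (0.4587,0.8886)
P = B + 1.23·ex + -1.94·ey = (2.6658,-5.4401)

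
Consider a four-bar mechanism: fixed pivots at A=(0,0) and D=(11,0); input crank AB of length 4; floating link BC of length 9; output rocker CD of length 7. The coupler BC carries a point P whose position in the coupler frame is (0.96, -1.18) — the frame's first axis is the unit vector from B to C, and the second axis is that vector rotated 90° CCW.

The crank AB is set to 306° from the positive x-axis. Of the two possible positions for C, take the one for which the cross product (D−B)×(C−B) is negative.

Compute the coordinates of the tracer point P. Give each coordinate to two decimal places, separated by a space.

A=(0,0), D=(11.00,0)
B = A + 4.00·(cos306°, sin306°) = (2.3511, -3.2361)
|BD| = 9.2344
circle(B,9.00) ∩ circle(D,7.00): a=6.3499, h=6.3780
  candidates: C₊=(6.0633,4.9627) cross=58.898; C₋=(10.5334,-6.9844) cross=-58.898
  mode - wants cross < 0 → take C=(10.5334,-6.9844) (cross=-58.898)
ex = (C−B)/|BC| = (0.9091,-0.4165); ey = (0.4165,0.9091)
P = B + 0.96·ex + -1.18·ey = (2.7325,-4.7087)

2.73 -4.71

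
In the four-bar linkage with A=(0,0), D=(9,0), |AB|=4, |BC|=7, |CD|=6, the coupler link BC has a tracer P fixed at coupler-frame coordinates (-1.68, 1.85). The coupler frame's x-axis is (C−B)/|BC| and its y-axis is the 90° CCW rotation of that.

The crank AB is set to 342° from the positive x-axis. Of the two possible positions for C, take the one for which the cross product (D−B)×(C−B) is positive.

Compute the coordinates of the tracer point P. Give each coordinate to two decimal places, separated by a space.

A=(0,0), D=(9.00,0)
B = A + 4.00·(cos342°, sin342°) = (3.8042, -1.2361)
|BD| = 5.3408
circle(B,7.00) ∩ circle(D,6.00): a=3.8874, h=5.8213
  candidates: C₊=(6.2388,5.3269) cross=31.090; C₋=(8.9334,-5.9996) cross=-31.090
  mode + wants cross > 0 → take C=(6.2388,5.3269) (cross=31.090)
ex = (C−B)/|BC| = (0.3478,0.9376); ey = (-0.9376,0.3478)
P = B + -1.68·ex + 1.85·ey = (1.4854,-2.1678)

1.49 -2.17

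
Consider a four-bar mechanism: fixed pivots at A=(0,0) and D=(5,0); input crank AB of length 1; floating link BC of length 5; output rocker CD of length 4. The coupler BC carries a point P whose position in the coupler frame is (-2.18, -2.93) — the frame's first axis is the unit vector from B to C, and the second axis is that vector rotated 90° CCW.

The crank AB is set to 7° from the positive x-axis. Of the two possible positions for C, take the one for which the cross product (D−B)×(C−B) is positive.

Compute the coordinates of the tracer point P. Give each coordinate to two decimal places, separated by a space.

1.81 -3.44

A=(0,0), D=(5.00,0)
B = A + 1.00·(cos7°, sin7°) = (0.9925, 0.1219)
|BD| = 4.0093
circle(B,5.00) ∩ circle(D,4.00): a=3.1270, h=3.9015
  candidates: C₊=(4.2367,3.9265) cross=15.642; C₋=(3.9996,-3.8729) cross=-15.642
  mode + wants cross > 0 → take C=(4.2367,3.9265) (cross=15.642)
ex = (C−B)/|BC| = (0.6488,0.7609); ey = (-0.7609,0.6488)
P = B + -2.18·ex + -2.93·ey = (1.8076,-3.4380)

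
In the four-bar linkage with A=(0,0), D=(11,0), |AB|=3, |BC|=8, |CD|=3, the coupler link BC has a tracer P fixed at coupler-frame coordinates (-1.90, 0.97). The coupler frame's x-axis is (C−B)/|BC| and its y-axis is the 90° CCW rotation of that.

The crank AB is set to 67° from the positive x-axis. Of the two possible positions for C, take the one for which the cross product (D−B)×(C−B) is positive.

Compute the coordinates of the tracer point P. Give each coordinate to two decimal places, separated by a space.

A=(0,0), D=(11.00,0)
B = A + 3.00·(cos67°, sin67°) = (1.1722, 2.7615)
|BD| = 10.2084
circle(B,8.00) ∩ circle(D,3.00): a=7.7981, h=1.7861
  candidates: C₊=(9.1627,2.3716) cross=18.233; C₋=(8.1963,-1.0675) cross=-18.233
  mode + wants cross > 0 → take C=(9.1627,2.3716) (cross=18.233)
ex = (C−B)/|BC| = (0.9988,-0.0487); ey = (0.0487,0.9988)
P = B + -1.90·ex + 0.97·ey = (-0.6783,3.8230)

-0.68 3.82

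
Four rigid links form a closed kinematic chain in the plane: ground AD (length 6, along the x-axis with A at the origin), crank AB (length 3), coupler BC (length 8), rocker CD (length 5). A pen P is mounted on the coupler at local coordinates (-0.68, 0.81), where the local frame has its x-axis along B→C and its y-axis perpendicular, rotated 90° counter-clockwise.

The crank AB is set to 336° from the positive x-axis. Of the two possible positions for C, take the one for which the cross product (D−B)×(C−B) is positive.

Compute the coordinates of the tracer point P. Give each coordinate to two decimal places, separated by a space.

A=(0,0), D=(6.00,0)
B = A + 3.00·(cos336°, sin336°) = (2.7406, -1.2202)
|BD| = 3.4803
circle(B,8.00) ∩ circle(D,5.00): a=7.3431, h=3.1746
  candidates: C₊=(8.5046,4.3275) cross=11.049; C₋=(10.7307,-1.6188) cross=-11.049
  mode + wants cross > 0 → take C=(8.5046,4.3275) (cross=11.049)
ex = (C−B)/|BC| = (0.7205,0.6935); ey = (-0.6935,0.7205)
P = B + -0.68·ex + 0.81·ey = (1.6890,-1.1082)

1.69 -1.11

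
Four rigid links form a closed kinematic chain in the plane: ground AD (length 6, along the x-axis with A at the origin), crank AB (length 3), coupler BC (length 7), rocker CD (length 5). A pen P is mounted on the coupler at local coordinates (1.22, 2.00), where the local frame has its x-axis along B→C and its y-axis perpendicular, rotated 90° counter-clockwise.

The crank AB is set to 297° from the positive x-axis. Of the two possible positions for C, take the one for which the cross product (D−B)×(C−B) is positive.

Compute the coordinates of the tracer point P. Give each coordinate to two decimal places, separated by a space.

-0.26 -0.99

A=(0,0), D=(6.00,0)
B = A + 3.00·(cos297°, sin297°) = (1.3620, -2.6730)
|BD| = 5.3532
circle(B,7.00) ∩ circle(D,5.00): a=4.9182, h=4.9810
  candidates: C₊=(3.1360,4.0985) cross=26.664; C₋=(8.1104,-4.5328) cross=-26.664
  mode + wants cross > 0 → take C=(3.1360,4.0985) (cross=26.664)
ex = (C−B)/|BC| = (0.2534,0.9674); ey = (-0.9674,0.2534)
P = B + 1.22·ex + 2.00·ey = (-0.2636,-0.9860)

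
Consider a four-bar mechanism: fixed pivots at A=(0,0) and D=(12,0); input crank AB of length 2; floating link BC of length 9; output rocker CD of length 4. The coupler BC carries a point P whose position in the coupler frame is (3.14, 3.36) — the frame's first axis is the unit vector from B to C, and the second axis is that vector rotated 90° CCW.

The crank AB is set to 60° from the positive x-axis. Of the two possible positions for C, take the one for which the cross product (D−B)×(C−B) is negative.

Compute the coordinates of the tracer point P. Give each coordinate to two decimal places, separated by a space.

5.36 3.19

A=(0,0), D=(12.00,0)
B = A + 2.00·(cos60°, sin60°) = (1.0000, 1.7321)
|BD| = 11.1355
circle(B,9.00) ∩ circle(D,4.00): a=8.4864, h=2.9970
  candidates: C₊=(9.8492,3.3726) cross=33.373; C₋=(8.9169,-2.5484) cross=-33.373
  mode - wants cross < 0 → take C=(8.9169,-2.5484) (cross=-33.373)
ex = (C−B)/|BC| = (0.8797,-0.4756); ey = (0.4756,0.8797)
P = B + 3.14·ex + 3.36·ey = (5.3602,3.1943)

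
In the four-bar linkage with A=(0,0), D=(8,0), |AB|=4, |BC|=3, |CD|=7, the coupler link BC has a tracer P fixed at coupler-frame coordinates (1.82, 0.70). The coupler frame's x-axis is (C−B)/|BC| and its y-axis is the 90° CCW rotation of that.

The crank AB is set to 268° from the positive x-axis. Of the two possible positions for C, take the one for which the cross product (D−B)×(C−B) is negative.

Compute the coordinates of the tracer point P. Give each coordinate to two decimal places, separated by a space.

A=(0,0), D=(8.00,0)
B = A + 4.00·(cos268°, sin268°) = (-0.1396, -3.9976)
|BD| = 9.0683
circle(B,3.00) ∩ circle(D,7.00): a=2.3286, h=1.8914
  candidates: C₊=(1.1168,-1.2733) cross=17.152; C₋=(2.7844,-4.6687) cross=-17.152
  mode - wants cross < 0 → take C=(2.7844,-4.6687) (cross=-17.152)
ex = (C−B)/|BC| = (0.9747,-0.2237); ey = (0.2237,0.9747)
P = B + 1.82·ex + 0.70·ey = (1.7909,-3.7225)

1.79 -3.72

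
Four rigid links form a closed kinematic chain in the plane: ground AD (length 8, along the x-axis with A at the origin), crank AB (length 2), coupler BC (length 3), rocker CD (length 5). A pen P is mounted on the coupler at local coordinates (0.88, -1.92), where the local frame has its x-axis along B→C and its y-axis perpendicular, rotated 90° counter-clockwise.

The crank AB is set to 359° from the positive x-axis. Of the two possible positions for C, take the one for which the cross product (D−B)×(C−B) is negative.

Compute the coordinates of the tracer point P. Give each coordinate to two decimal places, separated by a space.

A=(0,0), D=(8.00,0)
B = A + 2.00·(cos359°, sin359°) = (1.9997, -0.0349)
|BD| = 6.0004
circle(B,3.00) ∩ circle(D,5.00): a=1.6670, h=2.4942
  candidates: C₊=(3.6521,2.4690) cross=14.966; C₋=(3.6811,-2.5194) cross=-14.966
  mode - wants cross < 0 → take C=(3.6811,-2.5194) (cross=-14.966)
ex = (C−B)/|BC| = (0.5605,-0.8282); ey = (0.8282,0.5605)
P = B + 0.88·ex + -1.92·ey = (0.9028,-1.8398)

0.90 -1.84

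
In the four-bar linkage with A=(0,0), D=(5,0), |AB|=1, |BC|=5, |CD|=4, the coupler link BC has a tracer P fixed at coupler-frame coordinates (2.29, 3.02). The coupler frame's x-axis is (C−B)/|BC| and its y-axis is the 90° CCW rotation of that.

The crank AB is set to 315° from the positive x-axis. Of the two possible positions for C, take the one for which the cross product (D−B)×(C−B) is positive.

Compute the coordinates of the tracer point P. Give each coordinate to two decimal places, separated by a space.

A=(0,0), D=(5.00,0)
B = A + 1.00·(cos315°, sin315°) = (0.7071, -0.7071)
|BD| = 4.3507
circle(B,5.00) ∩ circle(D,4.00): a=3.2097, h=3.8338
  candidates: C₊=(3.2510,3.5974) cross=16.680; C₋=(4.4972,-3.9683) cross=-16.680
  mode + wants cross > 0 → take C=(3.2510,3.5974) (cross=16.680)
ex = (C−B)/|BC| = (0.5088,0.8609); ey = (-0.8609,0.5088)
P = B + 2.29·ex + 3.02·ey = (-0.7277,2.8009)

-0.73 2.80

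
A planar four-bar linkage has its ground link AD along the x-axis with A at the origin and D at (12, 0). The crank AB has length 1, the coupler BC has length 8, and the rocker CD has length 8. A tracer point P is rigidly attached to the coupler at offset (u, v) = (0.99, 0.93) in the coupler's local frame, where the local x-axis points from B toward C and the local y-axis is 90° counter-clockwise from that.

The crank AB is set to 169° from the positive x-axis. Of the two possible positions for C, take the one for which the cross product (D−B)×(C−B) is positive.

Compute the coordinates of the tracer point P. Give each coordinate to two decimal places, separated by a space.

-0.70 1.52

A=(0,0), D=(12.00,0)
B = A + 1.00·(cos169°, sin169°) = (-0.9816, 0.1908)
|BD| = 12.9830
circle(B,8.00) ∩ circle(D,8.00): a=6.4915, h=4.6755
  candidates: C₊=(5.5779,4.7704) cross=60.702; C₋=(5.4405,-4.5796) cross=-60.702
  mode + wants cross > 0 → take C=(5.5779,4.7704) (cross=60.702)
ex = (C−B)/|BC| = (0.8199,0.5724); ey = (-0.5724,0.8199)
P = B + 0.99·ex + 0.93·ey = (-0.7023,1.5201)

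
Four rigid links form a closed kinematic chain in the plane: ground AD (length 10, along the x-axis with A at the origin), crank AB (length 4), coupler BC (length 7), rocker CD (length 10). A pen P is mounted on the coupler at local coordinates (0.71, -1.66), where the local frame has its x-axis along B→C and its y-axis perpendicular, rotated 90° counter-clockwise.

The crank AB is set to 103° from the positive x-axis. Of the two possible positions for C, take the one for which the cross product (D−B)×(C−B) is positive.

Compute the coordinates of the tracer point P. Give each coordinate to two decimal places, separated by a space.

0.70 3.07

A=(0,0), D=(10.00,0)
B = A + 4.00·(cos103°, sin103°) = (-0.8998, 3.8975)
|BD| = 11.5757
circle(B,7.00) ∩ circle(D,10.00): a=3.5849, h=6.0123
  candidates: C₊=(4.5002,8.3517) cross=69.597; C₋=(0.4515,-2.9709) cross=-69.597
  mode + wants cross > 0 → take C=(4.5002,8.3517) (cross=69.597)
ex = (C−B)/|BC| = (0.7714,0.6363); ey = (-0.6363,0.7714)
P = B + 0.71·ex + -1.66·ey = (0.7042,3.0687)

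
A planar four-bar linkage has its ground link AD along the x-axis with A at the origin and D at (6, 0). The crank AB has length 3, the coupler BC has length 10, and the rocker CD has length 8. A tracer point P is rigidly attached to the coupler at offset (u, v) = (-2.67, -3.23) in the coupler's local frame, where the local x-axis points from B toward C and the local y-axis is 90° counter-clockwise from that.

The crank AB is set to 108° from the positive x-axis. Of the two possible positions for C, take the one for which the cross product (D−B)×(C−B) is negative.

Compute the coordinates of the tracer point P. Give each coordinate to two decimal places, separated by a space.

A=(0,0), D=(6.00,0)
B = A + 3.00·(cos108°, sin108°) = (-0.9271, 2.8532)
|BD| = 7.4916
circle(B,10.00) ∩ circle(D,8.00): a=6.1485, h=7.8864
  candidates: C₊=(7.7616,7.8036) cross=59.082; C₋=(1.7546,-6.7806) cross=-59.082
  mode - wants cross < 0 → take C=(1.7546,-6.7806) (cross=-59.082)
ex = (C−B)/|BC| = (0.2682,-0.9634); ey = (0.9634,0.2682)
P = B + -2.67·ex + -3.23·ey = (-4.7547,4.5592)

-4.75 4.56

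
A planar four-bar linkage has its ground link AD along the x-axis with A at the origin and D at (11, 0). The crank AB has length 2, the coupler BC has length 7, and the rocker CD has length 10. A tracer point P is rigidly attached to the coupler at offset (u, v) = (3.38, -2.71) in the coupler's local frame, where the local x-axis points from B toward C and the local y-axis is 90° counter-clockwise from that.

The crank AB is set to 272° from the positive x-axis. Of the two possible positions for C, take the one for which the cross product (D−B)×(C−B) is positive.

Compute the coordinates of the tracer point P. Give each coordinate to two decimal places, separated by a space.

A=(0,0), D=(11.00,0)
B = A + 2.00·(cos272°, sin272°) = (0.0698, -1.9988)
|BD| = 11.1115
circle(B,7.00) ∩ circle(D,10.00): a=3.2608, h=6.1941
  candidates: C₊=(2.1632,4.6809) cross=68.826; C₋=(4.3916,-7.5053) cross=-68.826
  mode + wants cross > 0 → take C=(2.1632,4.6809) (cross=68.826)
ex = (C−B)/|BC| = (0.2991,0.9542); ey = (-0.9542,0.2991)
P = B + 3.38·ex + -2.71·ey = (3.6666,0.4161)

3.67 0.42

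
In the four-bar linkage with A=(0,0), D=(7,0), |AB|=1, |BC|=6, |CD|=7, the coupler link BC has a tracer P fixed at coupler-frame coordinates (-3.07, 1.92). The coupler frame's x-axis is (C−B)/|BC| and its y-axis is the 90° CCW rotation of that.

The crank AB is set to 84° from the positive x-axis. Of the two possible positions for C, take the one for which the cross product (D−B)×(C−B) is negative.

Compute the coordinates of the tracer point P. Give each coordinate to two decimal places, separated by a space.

1.05 4.49

A=(0,0), D=(7.00,0)
B = A + 1.00·(cos84°, sin84°) = (0.1045, 0.9945)
|BD| = 6.9668
circle(B,6.00) ∩ circle(D,7.00): a=2.5504, h=5.4310
  candidates: C₊=(3.4041,6.0058) cross=37.837; C₋=(1.8535,-4.7449) cross=-37.837
  mode - wants cross < 0 → take C=(1.8535,-4.7449) (cross=-37.837)
ex = (C−B)/|BC| = (0.2915,-0.9566); ey = (0.9566,0.2915)
P = B + -3.07·ex + 1.92·ey = (1.0462,4.4909)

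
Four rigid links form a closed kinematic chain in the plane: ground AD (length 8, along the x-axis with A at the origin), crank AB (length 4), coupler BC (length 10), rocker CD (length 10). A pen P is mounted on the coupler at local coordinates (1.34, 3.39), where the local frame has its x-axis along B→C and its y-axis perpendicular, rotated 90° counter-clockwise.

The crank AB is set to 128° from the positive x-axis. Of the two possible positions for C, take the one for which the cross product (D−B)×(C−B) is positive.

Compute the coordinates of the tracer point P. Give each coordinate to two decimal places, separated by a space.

-3.62 6.61

A=(0,0), D=(8.00,0)
B = A + 4.00·(cos128°, sin128°) = (-2.4626, 3.1520)
|BD| = 10.9271
circle(B,10.00) ∩ circle(D,10.00): a=5.4636, h=8.3755
  candidates: C₊=(5.1847,9.5955) cross=91.521; C₋=(0.3527,-6.4435) cross=-91.521
  mode + wants cross > 0 → take C=(5.1847,9.5955) (cross=91.521)
ex = (C−B)/|BC| = (0.7647,0.6443); ey = (-0.6443,0.7647)
P = B + 1.34·ex + 3.39·ey = (-3.6222,6.6079)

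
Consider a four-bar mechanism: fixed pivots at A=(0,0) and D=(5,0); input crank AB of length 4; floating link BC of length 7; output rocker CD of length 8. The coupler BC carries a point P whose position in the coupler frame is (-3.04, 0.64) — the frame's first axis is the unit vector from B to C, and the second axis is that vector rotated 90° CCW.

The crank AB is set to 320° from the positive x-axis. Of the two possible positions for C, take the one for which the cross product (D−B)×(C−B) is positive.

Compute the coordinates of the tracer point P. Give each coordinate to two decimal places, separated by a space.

A=(0,0), D=(5.00,0)
B = A + 4.00·(cos320°, sin320°) = (3.0642, -2.5712)
|BD| = 3.2184
circle(B,7.00) ∩ circle(D,8.00): a=-0.7211, h=6.9628
  candidates: C₊=(-2.9320,1.0407) cross=22.409; C₋=(8.1929,-7.3352) cross=-22.409
  mode + wants cross > 0 → take C=(-2.9320,1.0407) (cross=22.409)
ex = (C−B)/|BC| = (-0.8566,0.5160); ey = (-0.5160,-0.8566)
P = B + -3.04·ex + 0.64·ey = (5.3380,-4.6880)

5.34 -4.69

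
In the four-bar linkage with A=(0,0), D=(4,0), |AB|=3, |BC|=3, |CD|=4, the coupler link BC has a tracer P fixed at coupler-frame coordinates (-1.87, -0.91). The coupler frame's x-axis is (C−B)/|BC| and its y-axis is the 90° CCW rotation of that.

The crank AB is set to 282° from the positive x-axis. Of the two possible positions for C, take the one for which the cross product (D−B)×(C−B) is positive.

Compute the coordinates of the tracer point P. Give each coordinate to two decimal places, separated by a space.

1.90 -4.57

A=(0,0), D=(4.00,0)
B = A + 3.00·(cos282°, sin282°) = (0.6237, -2.9344)
|BD| = 4.4733
circle(B,3.00) ∩ circle(D,4.00): a=1.4542, h=2.6240
  candidates: C₊=(-0.0000,0.0000) cross=11.738; C₋=(3.4426,-3.9610) cross=-11.738
  mode + wants cross > 0 → take C=(-0.0000,0.0000) (cross=11.738)
ex = (C−B)/|BC| = (-0.2079,0.9781); ey = (-0.9781,-0.2079)
P = B + -1.87·ex + -0.91·ey = (1.9026,-4.5744)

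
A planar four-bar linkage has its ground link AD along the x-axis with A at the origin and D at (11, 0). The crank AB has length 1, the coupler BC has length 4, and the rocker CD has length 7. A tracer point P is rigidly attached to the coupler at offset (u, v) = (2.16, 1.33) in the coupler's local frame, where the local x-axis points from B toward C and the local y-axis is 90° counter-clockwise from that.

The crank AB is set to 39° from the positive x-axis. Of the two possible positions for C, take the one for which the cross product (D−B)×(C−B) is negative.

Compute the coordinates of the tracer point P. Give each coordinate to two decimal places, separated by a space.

3.31 0.60

A=(0,0), D=(11.00,0)
B = A + 1.00·(cos39°, sin39°) = (0.7771, 0.6293)
|BD| = 10.2422
circle(B,4.00) ∩ circle(D,7.00): a=3.5101, h=1.9181
  candidates: C₊=(4.3985,2.3281) cross=19.645; C₋=(4.1628,-1.5008) cross=-19.645
  mode - wants cross < 0 → take C=(4.1628,-1.5008) (cross=-19.645)
ex = (C−B)/|BC| = (0.8464,-0.5325); ey = (0.5325,0.8464)
P = B + 2.16·ex + 1.33·ey = (3.3137,0.6048)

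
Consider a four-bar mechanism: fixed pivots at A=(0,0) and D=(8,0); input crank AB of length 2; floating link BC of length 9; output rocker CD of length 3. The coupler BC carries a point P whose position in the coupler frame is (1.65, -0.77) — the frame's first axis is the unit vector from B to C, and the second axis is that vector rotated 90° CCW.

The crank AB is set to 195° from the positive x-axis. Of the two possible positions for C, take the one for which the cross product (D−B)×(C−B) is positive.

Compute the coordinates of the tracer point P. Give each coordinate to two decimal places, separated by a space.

A=(0,0), D=(8.00,0)
B = A + 2.00·(cos195°, sin195°) = (-1.9319, -0.5176)
|BD| = 9.9453
circle(B,9.00) ∩ circle(D,3.00): a=8.5925, h=2.6776
  candidates: C₊=(6.5096,2.6036) cross=26.630; C₋=(6.7883,-2.7444) cross=-26.630
  mode + wants cross > 0 → take C=(6.5096,2.6036) (cross=26.630)
ex = (C−B)/|BC| = (0.9379,0.3468); ey = (-0.3468,0.9379)
P = B + 1.65·ex + -0.77·ey = (-0.1172,-0.6676)

-0.12 -0.67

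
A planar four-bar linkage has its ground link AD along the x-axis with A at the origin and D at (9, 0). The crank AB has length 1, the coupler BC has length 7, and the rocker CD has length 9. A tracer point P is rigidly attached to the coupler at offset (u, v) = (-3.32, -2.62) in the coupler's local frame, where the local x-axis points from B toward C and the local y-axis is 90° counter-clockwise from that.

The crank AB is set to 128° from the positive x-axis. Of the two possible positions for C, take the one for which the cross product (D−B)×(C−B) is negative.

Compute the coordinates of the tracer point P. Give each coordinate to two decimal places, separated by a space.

A=(0,0), D=(9.00,0)
B = A + 1.00·(cos128°, sin128°) = (-0.6157, 0.7880)
|BD| = 9.6479
circle(B,7.00) ∩ circle(D,9.00): a=3.1656, h=6.2433
  candidates: C₊=(3.0493,6.7519) cross=60.235; C₋=(2.0294,-5.6930) cross=-60.235
  mode - wants cross < 0 → take C=(2.0294,-5.6930) (cross=-60.235)
ex = (C−B)/|BC| = (0.3779,-0.9259); ey = (0.9259,0.3779)
P = B + -3.32·ex + -2.62·ey = (-4.2959,2.8719)

-4.30 2.87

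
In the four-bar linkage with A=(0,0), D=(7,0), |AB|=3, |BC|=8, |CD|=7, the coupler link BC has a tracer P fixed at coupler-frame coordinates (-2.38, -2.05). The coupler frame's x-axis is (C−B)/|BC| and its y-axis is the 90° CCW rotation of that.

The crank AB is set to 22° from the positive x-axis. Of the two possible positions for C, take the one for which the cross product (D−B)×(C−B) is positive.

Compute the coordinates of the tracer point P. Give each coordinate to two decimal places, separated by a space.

A=(0,0), D=(7.00,0)
B = A + 3.00·(cos22°, sin22°) = (2.7816, 1.1238)
|BD| = 4.3656
circle(B,8.00) ∩ circle(D,7.00): a=3.9008, h=6.9846
  candidates: C₊=(8.3489,6.8688) cross=30.492; C₋=(4.7528,-6.6295) cross=-30.492
  mode + wants cross > 0 → take C=(8.3489,6.8688) (cross=30.492)
ex = (C−B)/|BC| = (0.6959,0.7181); ey = (-0.7181,0.6959)
P = B + -2.38·ex + -2.05·ey = (2.5974,-2.0119)

2.60 -2.01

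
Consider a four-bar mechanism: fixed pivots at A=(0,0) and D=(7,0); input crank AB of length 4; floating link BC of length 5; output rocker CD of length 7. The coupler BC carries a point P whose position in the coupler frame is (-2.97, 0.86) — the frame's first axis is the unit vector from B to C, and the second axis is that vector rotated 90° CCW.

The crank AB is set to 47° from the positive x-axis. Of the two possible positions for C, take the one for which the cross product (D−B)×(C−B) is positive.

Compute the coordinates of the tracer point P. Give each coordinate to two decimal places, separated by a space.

0.24 1.09

A=(0,0), D=(7.00,0)
B = A + 4.00·(cos47°, sin47°) = (2.7280, 2.9254)
|BD| = 5.1777
circle(B,5.00) ∩ circle(D,7.00): a=0.2712, h=4.9926
  candidates: C₊=(5.7726,6.8916) cross=25.850; C₋=(0.1309,-1.3472) cross=-25.850
  mode + wants cross > 0 → take C=(5.7726,6.8916) (cross=25.850)
ex = (C−B)/|BC| = (0.6089,0.7932); ey = (-0.7932,0.6089)
P = B + -2.97·ex + 0.86·ey = (0.2373,1.0932)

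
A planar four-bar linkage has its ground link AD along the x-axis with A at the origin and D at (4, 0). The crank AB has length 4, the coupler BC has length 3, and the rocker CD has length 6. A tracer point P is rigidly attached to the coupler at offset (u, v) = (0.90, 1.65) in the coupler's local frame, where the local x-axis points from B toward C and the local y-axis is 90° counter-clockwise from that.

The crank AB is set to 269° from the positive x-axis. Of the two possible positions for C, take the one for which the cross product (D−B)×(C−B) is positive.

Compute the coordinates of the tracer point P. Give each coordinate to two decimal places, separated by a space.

-1.94 -4.21

A=(0,0), D=(4.00,0)
B = A + 4.00·(cos269°, sin269°) = (-0.0698, -3.9994)
|BD| = 5.7060
circle(B,3.00) ∩ circle(D,6.00): a=0.4871, h=2.9602
  candidates: C₊=(-1.7972,-1.5466) cross=16.891; C₋=(2.3524,-5.7694) cross=-16.891
  mode + wants cross > 0 → take C=(-1.7972,-1.5466) (cross=16.891)
ex = (C−B)/|BC| = (-0.5758,0.8176); ey = (-0.8176,-0.5758)
P = B + 0.90·ex + 1.65·ey = (-1.9371,-4.2136)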